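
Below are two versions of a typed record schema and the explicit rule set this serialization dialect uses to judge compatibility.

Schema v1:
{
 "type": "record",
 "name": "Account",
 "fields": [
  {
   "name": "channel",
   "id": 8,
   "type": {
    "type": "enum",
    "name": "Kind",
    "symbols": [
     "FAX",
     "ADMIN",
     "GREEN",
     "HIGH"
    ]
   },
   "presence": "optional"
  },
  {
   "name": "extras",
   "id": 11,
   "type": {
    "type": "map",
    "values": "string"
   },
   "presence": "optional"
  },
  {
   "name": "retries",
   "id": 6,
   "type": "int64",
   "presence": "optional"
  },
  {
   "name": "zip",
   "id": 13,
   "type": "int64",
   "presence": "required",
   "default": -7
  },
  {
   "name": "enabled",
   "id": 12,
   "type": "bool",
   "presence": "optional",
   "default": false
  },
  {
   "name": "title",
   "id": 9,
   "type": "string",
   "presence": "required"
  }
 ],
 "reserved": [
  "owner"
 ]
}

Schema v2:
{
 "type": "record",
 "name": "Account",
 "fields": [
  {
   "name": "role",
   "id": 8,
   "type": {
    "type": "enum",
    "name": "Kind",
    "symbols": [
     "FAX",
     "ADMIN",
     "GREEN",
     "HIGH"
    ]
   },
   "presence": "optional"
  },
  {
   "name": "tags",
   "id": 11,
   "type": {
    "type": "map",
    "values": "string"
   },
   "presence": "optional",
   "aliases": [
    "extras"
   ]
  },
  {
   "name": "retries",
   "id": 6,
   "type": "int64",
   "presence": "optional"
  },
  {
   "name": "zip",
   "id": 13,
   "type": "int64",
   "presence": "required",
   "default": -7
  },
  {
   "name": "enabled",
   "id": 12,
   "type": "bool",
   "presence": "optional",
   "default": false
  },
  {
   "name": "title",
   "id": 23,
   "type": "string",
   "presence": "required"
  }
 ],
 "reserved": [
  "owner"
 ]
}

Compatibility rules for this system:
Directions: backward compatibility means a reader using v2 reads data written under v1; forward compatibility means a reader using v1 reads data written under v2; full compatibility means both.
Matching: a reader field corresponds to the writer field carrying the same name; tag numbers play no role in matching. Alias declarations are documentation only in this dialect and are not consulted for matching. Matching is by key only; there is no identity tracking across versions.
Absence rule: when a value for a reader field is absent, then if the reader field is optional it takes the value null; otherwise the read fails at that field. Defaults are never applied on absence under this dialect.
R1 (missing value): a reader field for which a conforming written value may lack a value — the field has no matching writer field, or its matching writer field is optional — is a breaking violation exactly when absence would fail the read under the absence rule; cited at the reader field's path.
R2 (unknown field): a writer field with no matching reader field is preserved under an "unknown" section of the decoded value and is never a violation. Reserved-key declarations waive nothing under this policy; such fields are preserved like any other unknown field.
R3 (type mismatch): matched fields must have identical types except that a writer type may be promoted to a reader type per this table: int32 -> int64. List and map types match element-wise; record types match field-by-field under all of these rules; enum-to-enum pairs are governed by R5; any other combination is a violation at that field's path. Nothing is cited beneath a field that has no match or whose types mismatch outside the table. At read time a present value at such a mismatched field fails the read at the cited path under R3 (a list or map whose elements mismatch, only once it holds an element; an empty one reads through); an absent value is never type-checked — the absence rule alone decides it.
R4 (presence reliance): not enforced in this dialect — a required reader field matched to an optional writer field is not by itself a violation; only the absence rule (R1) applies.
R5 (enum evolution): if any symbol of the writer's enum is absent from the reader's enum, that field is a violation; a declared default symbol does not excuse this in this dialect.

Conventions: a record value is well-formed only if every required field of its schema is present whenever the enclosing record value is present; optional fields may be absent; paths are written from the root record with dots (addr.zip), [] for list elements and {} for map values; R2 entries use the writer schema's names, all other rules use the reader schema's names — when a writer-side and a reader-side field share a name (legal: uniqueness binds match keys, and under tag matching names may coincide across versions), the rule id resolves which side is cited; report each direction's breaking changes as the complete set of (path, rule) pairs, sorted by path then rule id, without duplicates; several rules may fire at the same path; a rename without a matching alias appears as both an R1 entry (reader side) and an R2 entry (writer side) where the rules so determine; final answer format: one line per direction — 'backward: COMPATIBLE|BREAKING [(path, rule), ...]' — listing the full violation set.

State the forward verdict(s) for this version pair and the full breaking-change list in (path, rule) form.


forward: COMPATIBLE []

the writer's type comes first in each Account pair
forward analysis of Account with v1 as reader and v2 as writer:
  channel: no writer-side match
  extras: no writer-side match
  retries <- retries (int64 -> int64, writer optional)
  zip <- zip (int64 -> int64, writer required)
  enabled <- enabled (bool -> bool, writer optional)
  title <- title (string -> string, writer required)
  role (writer side), unknown to reader
  tags (writer side), unknown to reader
  nothing fires on Account: forward is COMPATIBLE
diffs on Account not affecting the asked answer:
  renamed field channel to role in record Account -> triggers nothing under Account's printed rules — same verdict
  renamed field extras to tags in record Account (alias extras declared on the renamed field) -> triggers nothing under Account's printed rules — same verdict
  field title in record Account: tag 9 changed to 23 -> triggers nothing under Account's printed rules — same verdict


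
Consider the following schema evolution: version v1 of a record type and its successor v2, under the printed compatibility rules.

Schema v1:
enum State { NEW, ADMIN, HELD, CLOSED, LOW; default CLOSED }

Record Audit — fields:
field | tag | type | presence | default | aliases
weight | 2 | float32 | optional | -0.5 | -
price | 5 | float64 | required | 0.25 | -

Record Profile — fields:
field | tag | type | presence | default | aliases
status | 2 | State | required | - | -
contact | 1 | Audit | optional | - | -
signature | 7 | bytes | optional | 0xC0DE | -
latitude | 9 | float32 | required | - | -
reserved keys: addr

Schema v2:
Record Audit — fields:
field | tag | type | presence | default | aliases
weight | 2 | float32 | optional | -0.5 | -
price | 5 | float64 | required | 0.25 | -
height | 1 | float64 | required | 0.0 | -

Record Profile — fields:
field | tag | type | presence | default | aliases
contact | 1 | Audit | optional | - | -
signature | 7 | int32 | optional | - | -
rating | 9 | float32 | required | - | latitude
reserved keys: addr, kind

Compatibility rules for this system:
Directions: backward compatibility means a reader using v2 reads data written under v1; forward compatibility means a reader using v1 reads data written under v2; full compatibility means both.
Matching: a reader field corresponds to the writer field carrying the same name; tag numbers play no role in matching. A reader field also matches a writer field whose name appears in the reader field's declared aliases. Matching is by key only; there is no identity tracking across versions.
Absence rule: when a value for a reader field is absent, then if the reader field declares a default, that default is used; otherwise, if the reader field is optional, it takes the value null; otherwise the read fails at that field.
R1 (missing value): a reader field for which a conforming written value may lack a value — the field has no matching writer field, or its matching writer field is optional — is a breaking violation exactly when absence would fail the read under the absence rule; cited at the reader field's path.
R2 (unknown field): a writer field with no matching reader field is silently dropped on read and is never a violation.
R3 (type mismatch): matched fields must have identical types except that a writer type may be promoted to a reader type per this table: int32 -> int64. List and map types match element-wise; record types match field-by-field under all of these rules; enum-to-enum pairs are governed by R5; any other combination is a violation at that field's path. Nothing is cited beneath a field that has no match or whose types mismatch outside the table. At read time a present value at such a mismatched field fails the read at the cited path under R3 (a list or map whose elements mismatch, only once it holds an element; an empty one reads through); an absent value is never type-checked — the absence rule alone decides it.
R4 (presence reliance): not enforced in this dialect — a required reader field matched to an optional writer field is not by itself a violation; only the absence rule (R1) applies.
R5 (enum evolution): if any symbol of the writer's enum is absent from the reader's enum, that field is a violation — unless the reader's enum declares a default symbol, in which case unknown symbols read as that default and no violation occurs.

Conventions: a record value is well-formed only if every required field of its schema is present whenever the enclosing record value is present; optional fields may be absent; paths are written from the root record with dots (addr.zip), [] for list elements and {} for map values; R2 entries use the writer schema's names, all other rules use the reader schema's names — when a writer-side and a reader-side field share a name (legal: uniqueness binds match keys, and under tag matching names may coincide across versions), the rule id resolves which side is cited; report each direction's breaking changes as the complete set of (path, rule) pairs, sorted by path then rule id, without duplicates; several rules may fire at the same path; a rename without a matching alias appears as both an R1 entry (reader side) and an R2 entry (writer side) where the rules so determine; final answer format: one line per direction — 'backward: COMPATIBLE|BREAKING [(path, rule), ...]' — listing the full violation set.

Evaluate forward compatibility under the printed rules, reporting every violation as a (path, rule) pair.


forward: BREAKING [(latitude, R1), (signature, R3), (status, R1)]

each type pair in Profile: writer, then reader
checking forward for Profile: reader v1 against writer v2:
  no writer field matches reader status
  contact: Audit -> Audit, writer optional; from contact
  signature: int32 -> bytes, writer optional; from signature
  no writer field matches reader latitude
  leftover writer field: rating
  contact.weight: float32 -> float32, writer optional; from contact.weight
  contact.price: float64 -> float64, writer required; from contact.price
  leftover writer field: contact.height
  breaking: (latitude, R1)
  breaking: (signature, R3)
  breaking: (status, R1)
  => 3 violation(s): forward is BREAKING for Profile
diffs on Profile not affecting the asked answer:
  added field height to record Audit: required float64, tag 1, default 0.0 (in v2 it sits last) -> no rule fires on it in Profile's dialect; the asked verdict holds


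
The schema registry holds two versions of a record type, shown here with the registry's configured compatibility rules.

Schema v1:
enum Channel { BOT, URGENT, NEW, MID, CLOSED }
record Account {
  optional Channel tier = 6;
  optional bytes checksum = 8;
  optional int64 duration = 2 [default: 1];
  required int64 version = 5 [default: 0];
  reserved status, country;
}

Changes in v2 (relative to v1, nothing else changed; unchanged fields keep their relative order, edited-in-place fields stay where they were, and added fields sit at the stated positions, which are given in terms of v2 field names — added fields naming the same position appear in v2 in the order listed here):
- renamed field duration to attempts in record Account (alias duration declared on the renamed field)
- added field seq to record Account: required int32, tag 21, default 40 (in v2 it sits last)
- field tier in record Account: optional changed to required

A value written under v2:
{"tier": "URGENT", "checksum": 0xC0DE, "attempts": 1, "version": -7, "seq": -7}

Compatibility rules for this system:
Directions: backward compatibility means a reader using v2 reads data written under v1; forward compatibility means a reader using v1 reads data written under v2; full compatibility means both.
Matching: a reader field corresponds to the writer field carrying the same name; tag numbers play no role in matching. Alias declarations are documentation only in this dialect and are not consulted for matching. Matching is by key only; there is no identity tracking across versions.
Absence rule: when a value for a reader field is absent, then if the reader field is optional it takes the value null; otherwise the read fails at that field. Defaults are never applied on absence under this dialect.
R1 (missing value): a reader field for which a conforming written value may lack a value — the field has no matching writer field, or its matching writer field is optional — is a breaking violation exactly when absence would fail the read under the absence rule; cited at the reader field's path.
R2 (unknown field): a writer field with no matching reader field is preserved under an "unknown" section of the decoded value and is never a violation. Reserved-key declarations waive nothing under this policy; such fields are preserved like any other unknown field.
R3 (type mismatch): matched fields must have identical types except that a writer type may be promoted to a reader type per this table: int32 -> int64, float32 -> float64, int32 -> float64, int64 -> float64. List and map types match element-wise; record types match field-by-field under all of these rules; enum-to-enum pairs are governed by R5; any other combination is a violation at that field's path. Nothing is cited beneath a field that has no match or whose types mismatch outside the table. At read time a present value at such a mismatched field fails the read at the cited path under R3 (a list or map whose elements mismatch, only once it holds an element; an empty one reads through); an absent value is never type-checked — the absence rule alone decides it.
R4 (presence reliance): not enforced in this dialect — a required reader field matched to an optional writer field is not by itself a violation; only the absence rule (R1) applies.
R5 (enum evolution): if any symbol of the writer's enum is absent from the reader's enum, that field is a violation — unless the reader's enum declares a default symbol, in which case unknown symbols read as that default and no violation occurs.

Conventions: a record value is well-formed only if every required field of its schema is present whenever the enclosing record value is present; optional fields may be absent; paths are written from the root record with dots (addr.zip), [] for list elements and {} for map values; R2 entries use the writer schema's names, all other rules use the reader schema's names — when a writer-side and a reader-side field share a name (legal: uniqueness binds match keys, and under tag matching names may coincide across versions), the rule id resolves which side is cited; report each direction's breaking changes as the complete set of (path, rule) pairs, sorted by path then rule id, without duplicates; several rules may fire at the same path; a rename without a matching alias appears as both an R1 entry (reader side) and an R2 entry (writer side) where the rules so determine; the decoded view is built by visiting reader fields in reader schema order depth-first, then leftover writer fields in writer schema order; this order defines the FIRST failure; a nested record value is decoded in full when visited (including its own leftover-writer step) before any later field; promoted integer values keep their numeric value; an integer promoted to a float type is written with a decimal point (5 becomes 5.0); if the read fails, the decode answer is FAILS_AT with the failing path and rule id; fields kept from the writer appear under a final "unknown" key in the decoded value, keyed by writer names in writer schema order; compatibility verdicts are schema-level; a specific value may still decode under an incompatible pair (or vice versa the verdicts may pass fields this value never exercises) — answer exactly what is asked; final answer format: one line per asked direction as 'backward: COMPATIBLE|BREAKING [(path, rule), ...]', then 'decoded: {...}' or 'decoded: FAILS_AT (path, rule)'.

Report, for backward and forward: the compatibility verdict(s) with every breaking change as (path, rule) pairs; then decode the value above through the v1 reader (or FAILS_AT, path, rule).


in Account below, arrows point writer -> reader
backward for Account (reader v2, writer v1):
  tier <- tier (Channel -> Channel, writer optional)
  checksum <- checksum (bytes -> bytes, writer optional)
  attempts has no writer counterpart
  version <- version (int64 -> int64, writer required)
  seq has no writer counterpart
  writer duration: unknown to reader
  rule R1 violated at seq
  rule R1 violated at tier
  backward on Account therefore BREAKING (2)
forward for Account (reader v1, writer v2):
  tier <- tier (Channel -> Channel, writer required)
  checksum <- checksum (bytes -> bytes, writer optional)
  duration has no writer counterpart
  version <- version (int64 -> int64, writer required)
  writer attempts: unknown to reader
  writer seq: unknown to reader
  => no violations; forward on Account: COMPATIBLE
decoding the Account value with the v1 reader:
  tier := "URGENT"
  checksum := 0xC0DE
  duration := null (absent, optional -> null)
  version := -7
  writer attempts: kept under "unknown"
  writer seq: kept under "unknown"
  => decoded: {"tier": "URGENT", "checksum": 0xC0DE, "duration": null, "version": -7, "unknown": {"attempts": 1, "seq": -7}}

backward: BREAKING [(seq, R1), (tier, R1)]; forward: COMPATIBLE []; decoded: {"tier": "URGENT", "checksum": 0xC0DE, "duration": null, "version": -7, "unknown": {"attempts": 1, "seq": -7}}


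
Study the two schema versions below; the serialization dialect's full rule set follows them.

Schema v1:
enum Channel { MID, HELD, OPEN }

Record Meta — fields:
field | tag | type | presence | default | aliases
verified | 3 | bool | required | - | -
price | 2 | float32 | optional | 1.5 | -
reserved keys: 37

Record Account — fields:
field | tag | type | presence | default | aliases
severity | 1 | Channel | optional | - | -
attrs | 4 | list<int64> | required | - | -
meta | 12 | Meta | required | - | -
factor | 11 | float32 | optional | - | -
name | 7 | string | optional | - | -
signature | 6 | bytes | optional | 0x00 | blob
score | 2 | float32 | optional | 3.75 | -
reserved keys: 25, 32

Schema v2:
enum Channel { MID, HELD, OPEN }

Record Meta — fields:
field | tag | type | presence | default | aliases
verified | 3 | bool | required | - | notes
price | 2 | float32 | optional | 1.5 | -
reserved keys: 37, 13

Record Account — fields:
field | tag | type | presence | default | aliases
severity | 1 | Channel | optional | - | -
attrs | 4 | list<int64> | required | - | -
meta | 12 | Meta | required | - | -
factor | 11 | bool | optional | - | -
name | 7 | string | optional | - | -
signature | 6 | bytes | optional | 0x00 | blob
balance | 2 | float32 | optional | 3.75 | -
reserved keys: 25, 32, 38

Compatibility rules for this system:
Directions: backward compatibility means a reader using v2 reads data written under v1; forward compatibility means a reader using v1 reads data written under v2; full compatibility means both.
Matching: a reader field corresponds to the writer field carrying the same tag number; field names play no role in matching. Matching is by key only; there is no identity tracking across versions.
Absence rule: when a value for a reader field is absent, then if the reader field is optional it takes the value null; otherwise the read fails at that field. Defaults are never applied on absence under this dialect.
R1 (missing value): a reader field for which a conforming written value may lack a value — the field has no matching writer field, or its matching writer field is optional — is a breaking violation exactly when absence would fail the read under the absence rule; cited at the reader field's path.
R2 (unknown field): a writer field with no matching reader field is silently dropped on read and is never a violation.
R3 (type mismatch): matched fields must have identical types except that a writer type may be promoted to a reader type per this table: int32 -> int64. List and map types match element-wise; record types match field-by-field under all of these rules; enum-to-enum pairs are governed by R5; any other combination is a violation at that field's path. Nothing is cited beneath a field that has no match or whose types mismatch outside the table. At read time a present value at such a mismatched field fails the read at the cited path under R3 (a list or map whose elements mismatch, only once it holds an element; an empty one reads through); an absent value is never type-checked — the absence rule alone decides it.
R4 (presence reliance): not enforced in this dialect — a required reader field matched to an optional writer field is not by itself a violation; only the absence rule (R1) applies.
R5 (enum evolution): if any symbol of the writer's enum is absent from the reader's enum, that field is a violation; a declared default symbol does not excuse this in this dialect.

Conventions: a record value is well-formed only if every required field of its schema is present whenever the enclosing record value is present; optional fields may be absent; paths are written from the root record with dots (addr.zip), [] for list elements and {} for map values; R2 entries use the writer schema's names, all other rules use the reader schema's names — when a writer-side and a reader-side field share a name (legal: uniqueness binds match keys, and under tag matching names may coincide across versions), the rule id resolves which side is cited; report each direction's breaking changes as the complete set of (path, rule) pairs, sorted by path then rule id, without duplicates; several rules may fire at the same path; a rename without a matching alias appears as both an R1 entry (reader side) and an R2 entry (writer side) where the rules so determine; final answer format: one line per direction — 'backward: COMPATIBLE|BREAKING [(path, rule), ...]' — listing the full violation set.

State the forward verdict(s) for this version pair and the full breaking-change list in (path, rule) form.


forward: BREAKING [(factor, R3)]

arrows below run writer -> reader for Account
forward analysis of Account with v1 as reader and v2 as writer:
  severity: paired with writer severity (Channel -> Channel; writer optional)
  attrs: paired with writer attrs (list<int64> -> list<int64>; writer required)
  meta: paired with writer meta (Meta -> Meta; writer required)
  factor: paired with writer factor (bool -> float32; writer optional)
  name: paired with writer name (string -> string; writer optional)
  signature: paired with writer signature (bytes -> bytes; writer optional)
  score: paired with writer balance (float32 -> float32; writer optional)
  meta.verified: paired with writer meta.verified (bool -> bool; writer required)
  meta.price: paired with writer meta.price (float32 -> float32; writer optional)
  R3 fires at factor
  => forward verdict for Account: BREAKING, 1 violation(s)
ruling out the remaining Account differences:
  renamed field score to balance in record Account -> fires no rule on Account, leaving the asked answer as it is


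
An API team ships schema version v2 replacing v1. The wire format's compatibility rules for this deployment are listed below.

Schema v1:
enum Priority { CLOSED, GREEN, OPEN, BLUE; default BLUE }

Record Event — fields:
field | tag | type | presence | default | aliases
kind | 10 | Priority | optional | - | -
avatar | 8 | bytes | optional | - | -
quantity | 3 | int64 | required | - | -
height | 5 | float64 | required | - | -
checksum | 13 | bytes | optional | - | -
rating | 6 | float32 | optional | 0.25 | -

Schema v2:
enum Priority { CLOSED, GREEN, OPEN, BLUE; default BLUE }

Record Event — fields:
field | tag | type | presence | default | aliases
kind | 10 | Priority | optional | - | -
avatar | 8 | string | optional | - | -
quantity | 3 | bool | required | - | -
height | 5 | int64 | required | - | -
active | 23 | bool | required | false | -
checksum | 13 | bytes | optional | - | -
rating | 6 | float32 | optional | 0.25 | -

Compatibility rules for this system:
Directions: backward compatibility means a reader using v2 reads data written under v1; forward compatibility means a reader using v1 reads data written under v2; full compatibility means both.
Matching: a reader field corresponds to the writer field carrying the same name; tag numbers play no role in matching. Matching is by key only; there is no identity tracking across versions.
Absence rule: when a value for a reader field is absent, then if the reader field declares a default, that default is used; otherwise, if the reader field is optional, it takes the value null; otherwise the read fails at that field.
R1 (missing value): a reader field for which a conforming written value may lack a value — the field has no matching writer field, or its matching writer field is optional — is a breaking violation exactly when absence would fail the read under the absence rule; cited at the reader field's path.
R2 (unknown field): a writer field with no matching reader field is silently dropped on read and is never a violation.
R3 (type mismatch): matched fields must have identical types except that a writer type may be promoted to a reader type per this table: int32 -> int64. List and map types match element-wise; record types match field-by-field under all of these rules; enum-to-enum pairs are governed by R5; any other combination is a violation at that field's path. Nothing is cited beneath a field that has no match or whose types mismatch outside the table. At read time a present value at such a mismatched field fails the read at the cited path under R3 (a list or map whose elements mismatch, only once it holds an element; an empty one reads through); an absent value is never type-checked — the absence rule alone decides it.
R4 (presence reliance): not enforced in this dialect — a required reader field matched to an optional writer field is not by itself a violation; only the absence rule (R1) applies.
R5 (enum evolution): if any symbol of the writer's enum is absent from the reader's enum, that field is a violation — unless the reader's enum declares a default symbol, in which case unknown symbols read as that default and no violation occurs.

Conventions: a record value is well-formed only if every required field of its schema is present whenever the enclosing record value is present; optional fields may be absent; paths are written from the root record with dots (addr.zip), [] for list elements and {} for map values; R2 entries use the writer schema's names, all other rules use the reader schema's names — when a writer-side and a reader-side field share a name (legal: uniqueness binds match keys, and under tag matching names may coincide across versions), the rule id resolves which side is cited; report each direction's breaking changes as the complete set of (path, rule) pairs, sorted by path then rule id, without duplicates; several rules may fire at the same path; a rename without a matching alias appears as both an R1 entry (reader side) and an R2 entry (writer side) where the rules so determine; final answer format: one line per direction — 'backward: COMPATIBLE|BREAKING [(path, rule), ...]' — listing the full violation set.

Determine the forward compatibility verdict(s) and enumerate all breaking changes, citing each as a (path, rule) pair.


each type pair in Event: writer, then reader
forward for Event (reader v1, writer v2):
  kind: Priority -> Priority, writer optional; from kind
  avatar: string -> bytes, writer optional; from avatar
  quantity: bool -> int64, writer required; from quantity
  height: int64 -> float64, writer required; from height
  checksum: bytes -> bytes, writer optional; from checksum
  rating: float32 -> float32, writer optional; from rating
  writer active: unknown to reader
  R3 fires at avatar
  R3 fires at height
  R3 fires at quantity
  forward on Event therefore BREAKING (3)
diffs on Event not affecting the asked answer:
  added field active to record Event: required bool, tag 23, default false (in v2 it sits immediately before checksum) -> fires no rule on Event, leaving the asked answer as it is

forward: BREAKING [(avatar, R3), (height, R3), (quantity, R3)]


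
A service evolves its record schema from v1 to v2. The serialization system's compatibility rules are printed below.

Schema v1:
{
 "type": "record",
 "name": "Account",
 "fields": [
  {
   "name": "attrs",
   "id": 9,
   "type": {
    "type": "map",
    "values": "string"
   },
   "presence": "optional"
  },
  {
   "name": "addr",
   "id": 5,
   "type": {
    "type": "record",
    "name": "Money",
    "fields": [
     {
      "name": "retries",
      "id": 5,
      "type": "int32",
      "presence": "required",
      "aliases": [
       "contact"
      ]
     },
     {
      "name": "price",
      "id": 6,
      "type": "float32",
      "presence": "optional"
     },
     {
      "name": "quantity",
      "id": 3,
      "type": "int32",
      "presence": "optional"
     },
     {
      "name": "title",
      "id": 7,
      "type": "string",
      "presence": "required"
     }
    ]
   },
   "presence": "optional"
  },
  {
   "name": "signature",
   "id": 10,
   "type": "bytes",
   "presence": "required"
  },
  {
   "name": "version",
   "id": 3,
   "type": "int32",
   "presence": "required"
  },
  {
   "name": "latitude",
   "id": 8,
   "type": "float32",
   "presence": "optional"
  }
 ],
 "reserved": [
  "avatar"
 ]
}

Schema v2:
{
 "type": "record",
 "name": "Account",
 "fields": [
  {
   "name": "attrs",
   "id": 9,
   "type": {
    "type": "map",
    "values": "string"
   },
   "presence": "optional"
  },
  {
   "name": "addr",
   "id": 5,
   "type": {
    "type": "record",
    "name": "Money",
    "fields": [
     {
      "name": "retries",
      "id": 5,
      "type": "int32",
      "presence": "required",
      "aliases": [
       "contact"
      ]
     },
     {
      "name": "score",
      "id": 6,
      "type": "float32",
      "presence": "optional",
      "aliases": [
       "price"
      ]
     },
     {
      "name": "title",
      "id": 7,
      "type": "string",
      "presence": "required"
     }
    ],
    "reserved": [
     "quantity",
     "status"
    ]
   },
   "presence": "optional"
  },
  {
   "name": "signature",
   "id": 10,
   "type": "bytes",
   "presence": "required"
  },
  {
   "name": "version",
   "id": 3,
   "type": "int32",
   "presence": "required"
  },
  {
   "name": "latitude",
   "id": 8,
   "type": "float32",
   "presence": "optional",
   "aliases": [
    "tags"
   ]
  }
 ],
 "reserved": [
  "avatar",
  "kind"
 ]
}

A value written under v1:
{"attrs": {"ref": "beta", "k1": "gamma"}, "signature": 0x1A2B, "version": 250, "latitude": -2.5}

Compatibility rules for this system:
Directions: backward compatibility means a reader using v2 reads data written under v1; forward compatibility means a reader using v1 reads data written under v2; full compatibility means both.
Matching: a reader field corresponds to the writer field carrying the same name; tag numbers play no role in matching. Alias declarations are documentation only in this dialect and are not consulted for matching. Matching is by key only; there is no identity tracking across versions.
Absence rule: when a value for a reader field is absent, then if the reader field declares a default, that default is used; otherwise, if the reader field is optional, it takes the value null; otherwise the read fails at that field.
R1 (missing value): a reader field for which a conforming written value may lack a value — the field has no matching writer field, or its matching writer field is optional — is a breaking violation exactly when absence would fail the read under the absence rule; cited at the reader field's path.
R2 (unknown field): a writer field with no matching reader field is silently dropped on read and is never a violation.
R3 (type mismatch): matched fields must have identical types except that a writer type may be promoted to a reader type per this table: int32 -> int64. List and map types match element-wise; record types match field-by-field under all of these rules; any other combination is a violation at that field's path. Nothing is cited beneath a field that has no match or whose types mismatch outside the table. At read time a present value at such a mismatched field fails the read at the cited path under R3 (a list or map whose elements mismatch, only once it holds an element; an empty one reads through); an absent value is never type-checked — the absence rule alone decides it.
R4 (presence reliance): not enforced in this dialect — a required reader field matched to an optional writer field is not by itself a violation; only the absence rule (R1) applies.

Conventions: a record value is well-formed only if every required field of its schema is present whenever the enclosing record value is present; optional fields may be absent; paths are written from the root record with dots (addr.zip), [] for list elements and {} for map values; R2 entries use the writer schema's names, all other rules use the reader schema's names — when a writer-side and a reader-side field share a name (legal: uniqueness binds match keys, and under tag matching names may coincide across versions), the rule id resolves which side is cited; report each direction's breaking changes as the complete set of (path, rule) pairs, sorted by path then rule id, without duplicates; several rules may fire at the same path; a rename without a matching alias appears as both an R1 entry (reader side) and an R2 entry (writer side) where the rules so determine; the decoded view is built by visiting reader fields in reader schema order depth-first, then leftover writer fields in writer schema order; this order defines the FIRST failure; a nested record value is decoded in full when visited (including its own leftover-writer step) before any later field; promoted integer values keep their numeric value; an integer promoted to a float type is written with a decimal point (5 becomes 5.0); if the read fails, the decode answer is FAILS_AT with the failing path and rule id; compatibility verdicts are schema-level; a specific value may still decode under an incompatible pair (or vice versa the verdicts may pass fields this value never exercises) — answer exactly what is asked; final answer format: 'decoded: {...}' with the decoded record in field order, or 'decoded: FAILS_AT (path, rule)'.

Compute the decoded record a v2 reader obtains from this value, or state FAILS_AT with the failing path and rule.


decoded: {"attrs": {"ref": "beta", "k1": "gamma"}, "addr": null, "signature": 0x1A2B, "version": 250, "latitude": -2.5}

each type pair in Account: writer, then reader
decode (reader v2):
  attrs := {"ref": "beta", "k1": "gamma"}
  addr := null (absent, optional -> null)
  signature := 0x1A2B
  version := 250
  latitude := -2.5
  => decoded: {"attrs": {"ref": "beta", "k1": "gamma"}, "addr": null, "signature": 0x1A2B, "version": 250, "latitude": -2.5}
diffs on Account not affecting the asked answer:
  renamed field price to score in record Money (alias price declared on the renamed field) -> fires no rule on Account under this dialect and leaves the result unchanged
  removed field quantity from record Money (its key "quantity" joins the reserved list) -> fires no rule on Account under this dialect and leaves the result unchanged


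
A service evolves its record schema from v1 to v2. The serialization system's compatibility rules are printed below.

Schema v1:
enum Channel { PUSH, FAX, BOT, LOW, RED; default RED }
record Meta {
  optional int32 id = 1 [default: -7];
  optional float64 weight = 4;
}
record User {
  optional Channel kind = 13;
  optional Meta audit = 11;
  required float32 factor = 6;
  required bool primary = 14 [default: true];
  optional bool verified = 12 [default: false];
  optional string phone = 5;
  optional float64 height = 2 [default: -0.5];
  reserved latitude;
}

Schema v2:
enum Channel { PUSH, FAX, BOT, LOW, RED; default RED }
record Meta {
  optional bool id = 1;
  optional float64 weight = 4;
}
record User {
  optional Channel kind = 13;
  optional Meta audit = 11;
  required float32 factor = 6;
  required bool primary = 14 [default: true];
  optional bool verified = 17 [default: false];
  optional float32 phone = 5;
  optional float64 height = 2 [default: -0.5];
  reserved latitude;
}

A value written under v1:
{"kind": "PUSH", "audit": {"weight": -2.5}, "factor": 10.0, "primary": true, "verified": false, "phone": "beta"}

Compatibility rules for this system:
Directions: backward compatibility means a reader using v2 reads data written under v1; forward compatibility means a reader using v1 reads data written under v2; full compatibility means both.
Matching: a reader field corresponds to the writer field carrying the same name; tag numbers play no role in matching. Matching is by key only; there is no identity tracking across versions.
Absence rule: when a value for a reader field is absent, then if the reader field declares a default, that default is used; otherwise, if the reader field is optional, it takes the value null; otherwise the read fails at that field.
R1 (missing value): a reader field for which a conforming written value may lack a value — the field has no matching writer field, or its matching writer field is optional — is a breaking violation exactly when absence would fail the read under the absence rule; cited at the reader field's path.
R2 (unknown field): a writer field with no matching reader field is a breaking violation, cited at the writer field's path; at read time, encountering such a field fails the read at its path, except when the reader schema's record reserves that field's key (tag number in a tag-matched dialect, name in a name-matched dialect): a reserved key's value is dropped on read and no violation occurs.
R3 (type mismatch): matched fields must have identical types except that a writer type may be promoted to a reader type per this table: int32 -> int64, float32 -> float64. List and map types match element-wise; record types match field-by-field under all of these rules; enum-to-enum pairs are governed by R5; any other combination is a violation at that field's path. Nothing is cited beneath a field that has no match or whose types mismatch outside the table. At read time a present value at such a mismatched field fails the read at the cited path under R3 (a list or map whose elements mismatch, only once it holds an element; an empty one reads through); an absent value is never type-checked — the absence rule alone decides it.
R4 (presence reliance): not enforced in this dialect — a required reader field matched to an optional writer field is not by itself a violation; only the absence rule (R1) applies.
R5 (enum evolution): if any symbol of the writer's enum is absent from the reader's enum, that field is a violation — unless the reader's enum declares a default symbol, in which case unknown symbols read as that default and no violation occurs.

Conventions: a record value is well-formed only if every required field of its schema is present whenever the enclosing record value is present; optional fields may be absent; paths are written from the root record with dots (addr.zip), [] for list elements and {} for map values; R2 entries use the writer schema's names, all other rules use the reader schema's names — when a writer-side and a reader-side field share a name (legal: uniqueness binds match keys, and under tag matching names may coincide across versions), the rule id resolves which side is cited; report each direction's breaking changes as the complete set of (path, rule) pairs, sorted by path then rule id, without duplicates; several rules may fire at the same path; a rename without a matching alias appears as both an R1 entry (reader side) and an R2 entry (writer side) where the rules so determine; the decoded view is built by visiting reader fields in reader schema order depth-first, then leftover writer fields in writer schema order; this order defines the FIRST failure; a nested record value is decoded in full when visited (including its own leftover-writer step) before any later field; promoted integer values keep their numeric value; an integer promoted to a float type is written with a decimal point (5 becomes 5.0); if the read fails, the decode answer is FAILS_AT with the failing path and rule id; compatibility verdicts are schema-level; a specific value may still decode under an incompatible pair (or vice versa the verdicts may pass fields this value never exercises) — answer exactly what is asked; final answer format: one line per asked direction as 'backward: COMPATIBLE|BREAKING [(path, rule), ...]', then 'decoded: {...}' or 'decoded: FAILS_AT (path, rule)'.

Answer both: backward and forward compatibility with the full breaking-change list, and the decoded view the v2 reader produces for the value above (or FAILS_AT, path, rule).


arrows below run writer -> reader for User
checking backward for User: reader v2 against writer v1:
  kind: paired with writer kind (Channel -> Channel; writer optional)
  audit: paired with writer audit (Meta -> Meta; writer optional)
  factor: paired with writer factor (float32 -> float32; writer required)
  primary: paired with writer primary (bool -> bool; writer required)
  verified: paired with writer verified (bool -> bool; writer optional)
  phone: paired with writer phone (string -> float32; writer optional)
  height: paired with writer height (float64 -> float64; writer optional)
  audit.id: paired with writer audit.id (int32 -> bool; writer optional)
  audit.weight: paired with writer audit.weight (float64 -> float64; writer optional)
  rule R3 violated at audit.id
  rule R3 violated at phone
  => backward verdict for User: BREAKING, 2 violation(s)
checking forward for User: reader v1 against writer v2:
  kind: paired with writer kind (Channel -> Channel; writer optional)
  audit: paired with writer audit (Meta -> Meta; writer optional)
  factor: paired with writer factor (float32 -> float32; writer required)
  primary: paired with writer primary (bool -> bool; writer required)
  verified: paired with writer verified (bool -> bool; writer optional)
  phone: paired with writer phone (float32 -> string; writer optional)
  height: paired with writer height (float64 -> float64; writer optional)
  audit.id: paired with writer audit.id (bool -> int32; writer optional)
  audit.weight: paired with writer audit.weight (float64 -> float64; writer optional)
  rule R3 violated at audit.id
  rule R3 violated at phone
  => forward verdict for User: BREAKING, 2 violation(s)
decode walk for User under reader schema v2:
  kind := "PUSH"
  audit.id := null (absent, optional -> null)
  audit.weight := -2.5
  factor := 10.0
  primary := true
  verified := false
  read fails at phone under R3
  => FAILS_AT (phone, R3)

backward: BREAKING [(audit.id, R3), (phone, R3)]; forward: BREAKING [(audit.id, R3), (phone, R3)]; decoded: FAILS_AT (phone, R3)
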